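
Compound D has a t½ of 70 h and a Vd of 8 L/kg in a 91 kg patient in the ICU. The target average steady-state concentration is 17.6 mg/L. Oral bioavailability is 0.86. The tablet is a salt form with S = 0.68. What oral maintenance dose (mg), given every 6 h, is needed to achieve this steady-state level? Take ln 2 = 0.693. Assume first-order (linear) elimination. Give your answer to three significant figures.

Total Vd = 8 × 91 = 728.0 L
k = 0.693/70 = 0.009900 h⁻¹, so CL = k·Vd = 0.009900 × 728.0 = 7.207 L/h
D = CL × Css × τ / F / S = 7.207 × 17.6 × 6 / 0.86 / 0.68 = 1301 mg

1300 mg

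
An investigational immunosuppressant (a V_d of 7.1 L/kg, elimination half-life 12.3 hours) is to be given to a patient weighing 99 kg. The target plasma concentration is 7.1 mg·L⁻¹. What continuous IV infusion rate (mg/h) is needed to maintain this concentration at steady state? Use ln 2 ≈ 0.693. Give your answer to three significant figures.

281 mg/h

Vd(total) = 99 kg × 7.1 L/kg = 702.9 L
CL = 0.693 × Vd / t½ = 0.693 × 702.9 / 12.3 = 39.60 L/h
Infusion rate = CL × Css = 39.60 × 7.1 = 281.2 mg/h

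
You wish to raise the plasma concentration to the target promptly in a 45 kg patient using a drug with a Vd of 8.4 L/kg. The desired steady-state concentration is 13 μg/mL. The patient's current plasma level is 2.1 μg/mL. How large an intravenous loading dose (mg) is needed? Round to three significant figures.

Vd = 8.4 L/kg × 45 kg = 378.0 L
The loading dose fills Vd to the target concentration.
Concentration deficit ΔC = 13 − 2.1 = 10.90 mg/L
LD = Vd × ΔC = 378.0 × 10.90 = 4120 mg

4120 mg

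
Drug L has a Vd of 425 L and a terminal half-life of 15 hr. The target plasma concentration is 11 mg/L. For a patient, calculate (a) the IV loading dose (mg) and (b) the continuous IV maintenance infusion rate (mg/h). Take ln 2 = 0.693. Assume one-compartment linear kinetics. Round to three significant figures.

(a) 4680 mg; (b) 216 mg/h

LD = Vd × C = 425.0 × 11 = 4675 mg
CL = 0.693 × Vd / t½ = 0.693 × 425.0 / 15 = 19.64 L/h
Infusion rate = CL × Css = 19.64 × 11 = 216.0 mg/h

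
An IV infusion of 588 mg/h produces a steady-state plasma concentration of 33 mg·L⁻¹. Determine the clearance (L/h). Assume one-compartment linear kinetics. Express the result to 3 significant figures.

At steady state, infusion rate = CL × Css, so CL = rate / Css.
CL = 588 / 33 = 17.82 L/h

17.8 L/h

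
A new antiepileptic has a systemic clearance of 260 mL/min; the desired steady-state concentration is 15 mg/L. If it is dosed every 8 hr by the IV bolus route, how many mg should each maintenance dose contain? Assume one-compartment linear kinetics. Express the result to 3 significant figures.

CL = 260 mL/min = 260 × 0.06 = 15.60 L/h
D = CL × Css × τ = 15.60 × 15 × 8 = 1872 mg

1870 mg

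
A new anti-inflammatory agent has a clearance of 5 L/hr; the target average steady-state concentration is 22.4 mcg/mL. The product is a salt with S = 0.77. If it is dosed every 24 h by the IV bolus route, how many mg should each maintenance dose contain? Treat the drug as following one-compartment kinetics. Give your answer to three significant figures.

3490 mg

D = CL × Css × τ / S = 5.000 × 22.4 × 24 / 0.77 = 3491 mg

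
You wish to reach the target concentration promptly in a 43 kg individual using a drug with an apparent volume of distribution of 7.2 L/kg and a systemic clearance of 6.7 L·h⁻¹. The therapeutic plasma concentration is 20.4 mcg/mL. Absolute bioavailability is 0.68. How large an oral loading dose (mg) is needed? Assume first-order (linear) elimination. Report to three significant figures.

9290 mg

Vd(total) = 43 kg × 7.2 L/kg = 309.6 L
Loading dose depends on Vd (not clearance): it fills the distribution volume.
LD = Vd × C / F = 309.6 × 20.40 / 0.68 = 9288 mg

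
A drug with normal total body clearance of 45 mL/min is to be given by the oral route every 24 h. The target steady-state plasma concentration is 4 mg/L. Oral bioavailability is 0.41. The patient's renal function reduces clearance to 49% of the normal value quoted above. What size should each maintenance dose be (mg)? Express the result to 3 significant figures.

310 mg

Convert clearance: 45 mL/min × 60 min/h ÷ 1000 mL/L = 2.700 L/h
Patient clearance = 0.49 × 2.700 = 1.323 L/h
D = CL × Css × τ / F = 1.323 × 4 × 24 / 0.41 = 309.8 mg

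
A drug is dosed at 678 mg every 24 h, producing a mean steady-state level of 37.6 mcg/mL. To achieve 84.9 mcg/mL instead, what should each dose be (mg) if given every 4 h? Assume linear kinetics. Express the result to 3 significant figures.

255 mg

With linear kinetics, Css is proportional to dose rate (D/τ) at fixed clearance.
D₂ = D₁ × (Css,target / Css,current) × (τ₂/τ₁) = 678 × (84.9/37.6) × (4/24) = 255.2 mg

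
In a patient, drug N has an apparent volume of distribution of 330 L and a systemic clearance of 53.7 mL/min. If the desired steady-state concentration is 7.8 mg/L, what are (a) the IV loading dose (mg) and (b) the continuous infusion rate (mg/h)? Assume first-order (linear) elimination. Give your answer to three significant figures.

Loading dose = Vd × C = 330.0 × 7.8 = 2574 mg
CL = 53.7 mL/min × 60/1000 = 3.222 L/h
Infusion rate = 3.222 L/h × 7.8 mg/L = 25.13 mg/h

(a) 2570 mg; (b) 25.1 mg/h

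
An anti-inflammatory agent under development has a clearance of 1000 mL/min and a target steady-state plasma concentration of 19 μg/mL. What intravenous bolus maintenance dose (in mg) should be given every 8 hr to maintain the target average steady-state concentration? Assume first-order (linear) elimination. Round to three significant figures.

9120 mg

Convert clearance: 1000 mL/min × 60 min/h ÷ 1000 mL/L = 60.00 L/h
D = CL × Css × τ = 60.00 × 19 × 8 = 9120 mg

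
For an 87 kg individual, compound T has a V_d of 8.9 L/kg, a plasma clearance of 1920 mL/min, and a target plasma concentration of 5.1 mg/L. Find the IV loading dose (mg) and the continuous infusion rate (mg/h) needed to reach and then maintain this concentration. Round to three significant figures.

Vd = 8.9 L/kg × 87 kg = 774.3 L
LD = Vd · C_target = 774.3 × 5.1 = 3949 mg
Convert clearance: 1920 mL/min × 60 min/h ÷ 1000 mL/L = 115.2 L/h
Infusion rate = 115.2 L/h × 5.1 mg/L = 587.5 mg/h

(a) 3950 mg; (b) 588 mg/h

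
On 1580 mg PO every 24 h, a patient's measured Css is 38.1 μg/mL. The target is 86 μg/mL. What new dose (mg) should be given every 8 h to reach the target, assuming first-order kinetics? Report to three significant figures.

1190 mg

For first-order elimination, Css ∝ F·D/(CL·τ); F and CL are unchanged, so Css ∝ D/τ.
D₂ = D₁ × (Css,target / Css,current) × (τ₂/τ₁) = 1580 × (86/38.1) × (8/24) = 1189 mg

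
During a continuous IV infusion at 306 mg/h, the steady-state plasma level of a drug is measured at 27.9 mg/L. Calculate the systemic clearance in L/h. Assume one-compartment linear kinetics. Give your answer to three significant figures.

11.0 L/h

At steady state, infusion rate = CL × Css, so CL = rate / Css.
CL = 306 / 27.9 = 10.97 L/h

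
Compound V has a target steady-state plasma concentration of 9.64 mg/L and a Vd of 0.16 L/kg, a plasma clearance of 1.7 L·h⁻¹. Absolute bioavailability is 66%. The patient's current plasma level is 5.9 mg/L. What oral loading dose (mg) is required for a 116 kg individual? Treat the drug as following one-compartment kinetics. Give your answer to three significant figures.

Total Vd = 0.16 × 116 = 18.56 L
Concentration deficit ΔC = 9.64 − 5.9 = 3.740 mg/L
LD = Vd × ΔC / F = 18.56 × 3.740 / 0.66 = 105.2 mg

105 mg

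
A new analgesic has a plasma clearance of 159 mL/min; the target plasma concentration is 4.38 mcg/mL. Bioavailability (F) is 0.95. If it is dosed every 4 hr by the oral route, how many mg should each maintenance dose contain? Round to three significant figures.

CL = 159 mL/min = 159 × 0.06 = 9.540 L/h
D = CL × Css × τ / F = 9.540 × 4.38 × 4 / 0.95 = 175.9 mg

176 mg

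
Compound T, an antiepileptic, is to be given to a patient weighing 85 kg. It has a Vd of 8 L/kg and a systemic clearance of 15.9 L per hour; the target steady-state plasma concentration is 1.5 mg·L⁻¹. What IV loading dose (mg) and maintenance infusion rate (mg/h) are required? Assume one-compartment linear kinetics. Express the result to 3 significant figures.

(a) 1020 mg; (b) 23.9 mg/h

Vd(total) = 85 kg × 8 L/kg = 680.0 L
Loading dose = Vd × C = 680.0 × 1.5 = 1020 mg
Maintenance infusion rate = CL × Css = 15.90 × 1.5 = 23.85 mg/h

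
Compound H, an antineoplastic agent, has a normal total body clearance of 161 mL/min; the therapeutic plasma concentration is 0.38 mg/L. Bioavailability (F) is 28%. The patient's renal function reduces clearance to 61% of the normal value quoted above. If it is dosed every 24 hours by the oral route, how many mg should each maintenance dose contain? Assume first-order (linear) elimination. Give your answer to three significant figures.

CL = 161 mL/min × 60/1000 = 9.660 L/h
Patient clearance = 0.61 × 9.660 = 5.893 L/h
D = CL × Css × τ / F = 5.893 × 0.38 × 24 / 0.28 = 191.9 mg

192 mg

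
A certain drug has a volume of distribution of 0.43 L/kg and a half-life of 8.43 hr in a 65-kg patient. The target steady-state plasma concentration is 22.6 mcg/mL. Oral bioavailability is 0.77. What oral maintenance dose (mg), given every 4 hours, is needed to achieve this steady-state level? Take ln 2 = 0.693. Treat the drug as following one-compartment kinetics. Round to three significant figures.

Vd(total) = 65 kg × 0.43 L/kg = 27.95 L
CL = 0.693 × Vd / t½ = 0.693 × 27.95 / 8.43 = 2.298 L/h
D = CL × Css × τ / F = 2.298 × 22.6 × 4 / 0.77 = 269.8 mg

270 mg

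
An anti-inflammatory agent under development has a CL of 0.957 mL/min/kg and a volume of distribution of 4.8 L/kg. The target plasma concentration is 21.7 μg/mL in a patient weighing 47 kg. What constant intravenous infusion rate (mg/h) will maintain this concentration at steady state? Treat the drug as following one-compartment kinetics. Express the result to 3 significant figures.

CL = 0.957 mL/min/kg × 47 kg = 44.98 mL/min = 44.98 × 60/1000 = 2.699 L/h
At steady state, infusion rate equals elimination rate: rate in = CL × Css.
R₀ = 2.699 × 21.7 = 58.57 mg/h

58.6 mg/h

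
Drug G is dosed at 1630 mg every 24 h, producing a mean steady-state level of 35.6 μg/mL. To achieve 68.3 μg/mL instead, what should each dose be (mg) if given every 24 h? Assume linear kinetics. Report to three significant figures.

For first-order elimination, Css ∝ F·D/(CL·τ); F and CL are unchanged, so Css ∝ D/τ.
D₂ = D₁ × (Css,target / Css,current) = 1630 × 68.3/35.6 = 3127 mg

3130 mg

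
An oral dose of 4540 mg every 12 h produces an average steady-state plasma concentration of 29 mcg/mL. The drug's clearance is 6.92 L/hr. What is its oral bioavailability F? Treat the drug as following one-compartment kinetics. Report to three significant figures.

F·D/τ = CL·Css at steady state → F = CL·Css·τ / D.
F = 6.92 × 29 × 12 / 4540 = 0.530

0.530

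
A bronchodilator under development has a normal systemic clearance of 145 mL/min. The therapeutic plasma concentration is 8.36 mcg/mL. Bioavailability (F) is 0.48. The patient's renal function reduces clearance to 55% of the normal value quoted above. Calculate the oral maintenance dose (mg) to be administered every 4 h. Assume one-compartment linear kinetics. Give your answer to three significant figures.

Convert clearance: 145 mL/min × 60 min/h ÷ 1000 mL/L = 8.700 L/h
Patient clearance = 0.55 × 8.700 = 4.785 L/h
D = CL × Css × τ / F = 4.785 × 8.36 × 4 / 0.48 = 333.4 mg

333 mg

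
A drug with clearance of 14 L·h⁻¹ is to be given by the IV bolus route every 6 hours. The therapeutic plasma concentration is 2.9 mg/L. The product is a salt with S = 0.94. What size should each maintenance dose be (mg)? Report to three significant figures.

259 mg

At steady state, dose per interval replaces the amount cleared in that interval: S·D/τ = CL·Css.
D = CL × Css × τ / S = 14.00 × 2.9 × 6 / 0.94 = 259.1 mg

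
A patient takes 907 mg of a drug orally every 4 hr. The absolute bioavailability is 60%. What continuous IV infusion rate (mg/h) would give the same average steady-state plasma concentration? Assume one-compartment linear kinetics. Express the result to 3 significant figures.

Equivalent systemic input: infusion rate = F·D/τ.
Rate = 0.6 × 907 / 4 = 136.1 mg/h

136 mg/h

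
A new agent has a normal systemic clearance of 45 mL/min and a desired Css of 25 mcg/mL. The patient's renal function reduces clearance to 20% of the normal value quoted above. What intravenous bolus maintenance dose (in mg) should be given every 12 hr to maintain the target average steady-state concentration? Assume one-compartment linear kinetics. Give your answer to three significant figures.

CL = 45 mL/min × 60/1000 = 2.700 L/h
Patient clearance = 0.2 × 2.700 = 0.5400 L/h
D = CL × Css × τ = 0.5400 × 25 × 12 = 162.0 mg

162 mg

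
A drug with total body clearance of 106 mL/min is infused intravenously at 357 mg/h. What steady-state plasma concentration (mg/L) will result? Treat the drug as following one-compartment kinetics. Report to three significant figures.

56.1 mg/L

Convert clearance: 106 mL/min × 60 min/h ÷ 1000 mL/L = 6.360 L/h
Css = rate / CL = 357 / 6.360 = 56.13 mg/L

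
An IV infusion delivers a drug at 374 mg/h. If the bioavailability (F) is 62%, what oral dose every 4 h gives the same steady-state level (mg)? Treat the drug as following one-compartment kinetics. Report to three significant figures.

2410 mg

To maintain the same Css, the systemic dosing rate must be unchanged: F·D/τ = infusion rate.
D = rate × τ / F = 374 × 4 / 0.62 = 2413 mg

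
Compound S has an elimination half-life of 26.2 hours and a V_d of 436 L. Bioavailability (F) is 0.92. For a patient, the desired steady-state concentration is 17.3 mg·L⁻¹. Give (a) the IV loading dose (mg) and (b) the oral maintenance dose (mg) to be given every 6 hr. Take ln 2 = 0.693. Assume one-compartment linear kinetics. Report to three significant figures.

LD = Vd × C = 436.0 × 17.3 = 7543 mg
CL = 0.693 × Vd / t½ = 0.693 × 436.0 / 26.2 = 11.53 L/h
D = CL × Css × τ / F = 11.53 × 17.3 × 6 / 0.92 = 1301 mg

(a) 7540 mg; (b) 1300 mg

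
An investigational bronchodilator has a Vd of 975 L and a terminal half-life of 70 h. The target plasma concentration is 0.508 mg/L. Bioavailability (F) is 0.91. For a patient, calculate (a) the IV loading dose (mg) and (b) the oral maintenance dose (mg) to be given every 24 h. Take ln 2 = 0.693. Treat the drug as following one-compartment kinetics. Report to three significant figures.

(a) 495 mg; (b) 129 mg

LD = Vd × C = 975.0 × 0.508 = 495.3 mg
CL = 0.693 × Vd / t½ = 0.693 × 975.0 / 70 = 9.653 L/h
D = CL × Css × τ / F = 9.653 × 0.508 × 24 / 0.91 = 129.3 mg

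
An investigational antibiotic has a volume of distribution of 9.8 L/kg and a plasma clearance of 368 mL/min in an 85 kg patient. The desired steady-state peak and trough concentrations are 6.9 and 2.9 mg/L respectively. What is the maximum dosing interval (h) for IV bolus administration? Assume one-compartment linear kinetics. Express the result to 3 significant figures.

Total Vd = 9.8 × 85 = 833.0 L
Convert clearance: 368 mL/min × 60 min/h ÷ 1000 mL/L = 22.08 L/h
k = CL / Vd = 22.08 / 833.0 = 0.02651 h⁻¹
Between IV bolus doses, concentration decays as C = C₀·e^(−kτ), so C_peak/C_trough = e^(kτ).
τ_max = ln(C_peak/C_trough) / k = ln(6.9/2.9) / 0.02651 = 0.8668 / 0.02651 = 32.70 h

32.7 h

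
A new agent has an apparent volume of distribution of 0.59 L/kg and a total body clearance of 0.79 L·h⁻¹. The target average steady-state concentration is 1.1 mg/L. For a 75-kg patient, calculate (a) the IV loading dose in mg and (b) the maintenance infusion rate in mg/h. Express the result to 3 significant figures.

(a) 48.7 mg; (b) 0.869 mg/h

Vd(total) = 75 kg × 0.59 L/kg = 44.25 L
LD = Vd · C_target = 44.25 × 1.1 = 48.68 mg
Infusion rate = 0.7900 L/h × 1.1 mg/L = 0.8690 mg/h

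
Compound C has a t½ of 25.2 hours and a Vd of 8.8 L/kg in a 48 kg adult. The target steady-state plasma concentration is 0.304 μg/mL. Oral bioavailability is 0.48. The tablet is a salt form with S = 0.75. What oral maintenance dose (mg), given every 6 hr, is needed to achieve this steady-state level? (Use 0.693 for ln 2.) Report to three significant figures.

58.9 mg

Total Vd = 8.8 × 48 = 422.4 L
k = 0.693/25.2 = 0.02750 h⁻¹, so CL = k·Vd = 0.02750 × 422.4 = 11.62 L/h
D = CL × Css × τ / F / S = 11.62 × 0.304 × 6 / 0.48 / 0.75 = 58.87 mg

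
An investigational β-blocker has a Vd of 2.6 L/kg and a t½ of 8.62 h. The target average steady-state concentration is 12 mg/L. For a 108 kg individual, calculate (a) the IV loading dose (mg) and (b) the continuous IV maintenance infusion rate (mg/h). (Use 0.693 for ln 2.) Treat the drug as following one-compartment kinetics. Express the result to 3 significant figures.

Vd(total) = 108 kg × 2.6 L/kg = 280.8 L
LD = Vd × C = 280.8 × 12 = 3370 mg
CL = 0.693 × Vd / t½ = 0.693 × 280.8 / 8.62 = 22.57 L/h
Infusion rate = CL × Css = 22.57 × 12 = 270.8 mg/h

(a) 3370 mg; (b) 271 mg/h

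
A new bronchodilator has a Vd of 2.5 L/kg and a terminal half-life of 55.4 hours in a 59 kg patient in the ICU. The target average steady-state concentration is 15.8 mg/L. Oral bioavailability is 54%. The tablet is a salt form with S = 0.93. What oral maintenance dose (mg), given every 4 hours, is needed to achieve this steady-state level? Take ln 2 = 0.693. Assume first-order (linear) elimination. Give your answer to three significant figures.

Vd(total) = 59 kg × 2.5 L/kg = 147.5 L
CL = ln 2 · Vd / t½ = 0.693 × 147.5 / 55.4 = 1.845 L/h
D = CL × Css × τ / F / S = 1.845 × 15.8 × 4 / 0.54 / 0.93 = 232.2 mg

232 mg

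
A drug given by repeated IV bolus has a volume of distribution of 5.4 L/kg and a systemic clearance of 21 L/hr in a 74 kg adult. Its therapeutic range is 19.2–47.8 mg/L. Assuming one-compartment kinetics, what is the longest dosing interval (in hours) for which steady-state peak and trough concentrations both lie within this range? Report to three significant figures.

Vd = 5.4 L/kg × 74 kg = 399.6 L
k = CL / Vd = 21.00 / 399.6 = 0.05255 h⁻¹
Between IV bolus doses, concentration decays as C = C₀·e^(−kτ), so C_peak/C_trough = e^(kτ).
τ_max = ln(C_peak/C_trough) / k = ln(47.8/19.2) / 0.05255 = 0.9121 / 0.05255 = 17.36 h

17.4 h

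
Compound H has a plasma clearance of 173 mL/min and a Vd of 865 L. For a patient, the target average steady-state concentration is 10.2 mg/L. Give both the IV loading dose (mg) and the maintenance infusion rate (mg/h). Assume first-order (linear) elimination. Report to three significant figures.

(a) 8820 mg; (b) 106 mg/h

Loading dose = Vd × C = 865.0 × 10.2 = 8823 mg
Convert clearance: 173 mL/min × 60 min/h ÷ 1000 mL/L = 10.38 L/h
Infusion rate = 10.38 L/h × 10.2 mg/L = 105.9 mg/h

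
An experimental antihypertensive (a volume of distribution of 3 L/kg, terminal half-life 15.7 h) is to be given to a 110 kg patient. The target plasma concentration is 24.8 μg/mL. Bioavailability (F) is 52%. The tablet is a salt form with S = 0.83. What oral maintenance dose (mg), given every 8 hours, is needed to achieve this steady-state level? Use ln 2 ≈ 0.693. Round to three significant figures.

Total Vd = 3 × 110 = 330.0 L
CL = ln 2 · Vd / t½ = 0.693 × 330.0 / 15.7 = 14.57 L/h
D = CL × Css × τ / F / S = 14.57 × 24.8 × 8 / 0.52 / 0.83 = 6698 mg

6700 mg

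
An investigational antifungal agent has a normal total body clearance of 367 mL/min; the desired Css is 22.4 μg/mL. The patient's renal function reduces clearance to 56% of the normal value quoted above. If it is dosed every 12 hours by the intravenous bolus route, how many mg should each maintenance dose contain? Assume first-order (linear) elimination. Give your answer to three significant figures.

3310 mg

CL = 367 mL/min × 60/1000 = 22.02 L/h
Patient clearance = 0.56 × 22.02 = 12.33 L/h
D = CL × Css × τ = 12.33 × 22.4 × 12 = 3314 mg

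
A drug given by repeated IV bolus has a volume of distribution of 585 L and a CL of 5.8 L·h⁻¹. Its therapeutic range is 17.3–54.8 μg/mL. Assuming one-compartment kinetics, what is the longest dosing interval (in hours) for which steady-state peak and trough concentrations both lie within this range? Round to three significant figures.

k = CL / Vd = 5.800 / 585.0 = 0.009915 h⁻¹
Between IV bolus doses, concentration decays as C = C₀·e^(−kτ), so C_peak/C_trough = e^(kτ).
τ_max = ln(C_peak/C_trough) / k = ln(54.8/17.3) / 0.009915 = 1.153 / 0.009915 = 116.3 h

116 h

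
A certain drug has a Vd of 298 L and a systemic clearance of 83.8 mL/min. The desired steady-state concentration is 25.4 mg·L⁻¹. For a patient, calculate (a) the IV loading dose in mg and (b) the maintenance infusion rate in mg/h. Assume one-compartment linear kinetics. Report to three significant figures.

Loading dose = Vd × C = 298.0 × 25.4 = 7569 mg
Convert clearance: 83.8 mL/min × 60 min/h ÷ 1000 mL/L = 5.028 L/h
Infusion rate = 5.028 L/h × 25.4 mg/L = 127.7 mg/h

(a) 7570 mg; (b) 128 mg/h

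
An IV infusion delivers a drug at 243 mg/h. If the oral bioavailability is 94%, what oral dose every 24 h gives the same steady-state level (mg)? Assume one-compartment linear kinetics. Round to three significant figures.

To maintain the same Css, the systemic dosing rate must be unchanged: F·D/τ = infusion rate.
D = rate × τ / F = 243 × 24 / 0.94 = 6204 mg

6200 mg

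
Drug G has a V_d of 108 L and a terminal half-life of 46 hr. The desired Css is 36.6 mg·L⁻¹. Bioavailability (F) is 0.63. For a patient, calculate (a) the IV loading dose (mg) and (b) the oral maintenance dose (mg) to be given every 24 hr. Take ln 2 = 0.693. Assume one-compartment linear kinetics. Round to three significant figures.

(a) 3950 mg; (b) 2270 mg

LD = Vd × C = 108.0 × 36.6 = 3953 mg
CL = 0.693 × Vd / t½ = 0.693 × 108.0 / 46 = 1.627 L/h
D = CL × Css × τ / F = 1.627 × 36.6 × 24 / 0.63 = 2269 mg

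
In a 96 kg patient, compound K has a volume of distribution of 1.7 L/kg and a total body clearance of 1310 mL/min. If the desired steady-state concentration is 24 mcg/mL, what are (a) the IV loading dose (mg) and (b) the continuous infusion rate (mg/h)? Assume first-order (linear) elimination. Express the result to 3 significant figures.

Total Vd = 1.7 × 96 = 163.2 L
LD = Vd · C_target = 163.2 × 24 = 3917 mg
Convert clearance: 1310 mL/min × 60 min/h ÷ 1000 mL/L = 78.60 L/h
Infusion rate = 78.60 L/h × 24 mg/L = 1886 mg/h

(a) 3920 mg; (b) 1890 mg/h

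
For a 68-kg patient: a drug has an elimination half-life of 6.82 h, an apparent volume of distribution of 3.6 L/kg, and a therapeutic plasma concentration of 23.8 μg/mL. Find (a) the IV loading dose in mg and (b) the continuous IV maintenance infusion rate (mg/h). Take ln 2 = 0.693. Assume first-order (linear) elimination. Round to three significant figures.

Vd = 3.6 L/kg × 68 kg = 244.8 L
LD = Vd × C = 244.8 × 23.8 = 5826 mg
CL = 0.693 × Vd / t½ = 0.693 × 244.8 / 6.82 = 24.87 L/h
Infusion rate = CL × Css = 24.87 × 23.8 = 591.9 mg/h

(a) 5830 mg; (b) 592 mg/h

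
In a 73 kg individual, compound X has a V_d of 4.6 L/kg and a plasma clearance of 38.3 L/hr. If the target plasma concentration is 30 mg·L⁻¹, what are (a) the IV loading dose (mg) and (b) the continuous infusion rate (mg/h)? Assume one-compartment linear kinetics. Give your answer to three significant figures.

Total Vd = 4.6 × 73 = 335.8 L
Loading dose = Vd × C = 335.8 × 30 = 10070 mg
Maintenance: replace elimination → rate = CL × Css = 38.30 × 30 = 1149 mg/h

(a) 10100 mg; (b) 1150 mg/h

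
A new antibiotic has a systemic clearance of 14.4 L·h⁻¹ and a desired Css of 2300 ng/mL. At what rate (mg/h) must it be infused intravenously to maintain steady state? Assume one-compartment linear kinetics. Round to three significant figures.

33.1 mg/h

C = 2300 ng/mL = 2.300 mg/L
At steady state, infusion rate equals elimination rate: rate in = CL × Css.
R₀ = 14.40 × 2.3 = 33.12 mg/h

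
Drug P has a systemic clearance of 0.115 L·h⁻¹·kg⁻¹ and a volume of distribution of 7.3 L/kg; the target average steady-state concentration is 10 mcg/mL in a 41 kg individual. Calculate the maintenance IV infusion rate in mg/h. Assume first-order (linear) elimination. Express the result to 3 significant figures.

CL = 0.115 L·h⁻¹·kg⁻¹ × 41 kg = 4.715 L/h
Rate = CL × Css = 4.715 × 10 = 47.15 mg/h

47.2 mg/h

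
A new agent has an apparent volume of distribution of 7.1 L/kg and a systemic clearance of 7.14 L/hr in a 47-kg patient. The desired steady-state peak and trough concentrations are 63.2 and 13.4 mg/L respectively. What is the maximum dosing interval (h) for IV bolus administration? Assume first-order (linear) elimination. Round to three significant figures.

Vd(total) = 47 kg × 7.1 L/kg = 333.7 L
k = CL / Vd = 7.140 / 333.7 = 0.02140 h⁻¹
Between IV bolus doses, concentration decays as C = C₀·e^(−kτ), so C_peak/C_trough = e^(kτ).
τ_max = ln(C_peak/C_trough) / k = ln(63.2/13.4) / 0.02140 = 1.551 / 0.02140 = 72.48 h

72.5 h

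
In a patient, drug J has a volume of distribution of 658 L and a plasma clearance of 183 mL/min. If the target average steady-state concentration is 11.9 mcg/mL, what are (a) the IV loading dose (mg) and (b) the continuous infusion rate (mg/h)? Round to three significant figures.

Loading: fill Vd to C_target → 658.0 L × 11.9 mg/L = 7830 mg
Convert clearance: 183 mL/min × 60 min/h ÷ 1000 mL/L = 10.98 L/h
Maintenance infusion rate = CL × Css = 10.98 × 11.9 = 130.7 mg/h

(a) 7830 mg; (b) 131 mg/h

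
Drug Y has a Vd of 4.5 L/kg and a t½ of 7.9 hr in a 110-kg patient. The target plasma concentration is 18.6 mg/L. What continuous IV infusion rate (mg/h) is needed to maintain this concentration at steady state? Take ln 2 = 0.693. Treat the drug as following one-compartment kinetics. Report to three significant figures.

808 mg/h

Total Vd = 4.5 × 110 = 495.0 L
k = 0.693/7.9 = 0.08772 h⁻¹, so CL = k·Vd = 0.08772 × 495.0 = 43.42 L/h
Infusion rate = CL × Css = 43.42 × 18.6 = 807.6 mg/h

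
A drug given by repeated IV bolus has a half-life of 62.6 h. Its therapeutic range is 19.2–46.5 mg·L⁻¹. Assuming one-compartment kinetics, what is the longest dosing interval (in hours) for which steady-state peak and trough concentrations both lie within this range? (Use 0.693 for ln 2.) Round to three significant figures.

k = 0.693 / t½ = 0.693 / 62.6 = 0.01107 h⁻¹
Between IV bolus doses, concentration decays as C = C₀·e^(−kτ), so C_peak/C_trough = e^(kτ).
τ_max = ln(C_peak/C_trough) / k = ln(46.5/19.2) / 0.01107 = 0.8845 / 0.01107 = 79.90 h

79.9 h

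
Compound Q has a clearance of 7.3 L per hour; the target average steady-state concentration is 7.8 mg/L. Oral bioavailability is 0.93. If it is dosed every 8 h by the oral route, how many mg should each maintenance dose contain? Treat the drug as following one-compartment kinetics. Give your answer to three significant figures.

490 mg

At steady state, dose per interval replaces the amount cleared in that interval: F·D/τ = CL·Css.
D = CL × Css × τ / F = 7.300 × 7.8 × 8 / 0.93 = 489.8 mg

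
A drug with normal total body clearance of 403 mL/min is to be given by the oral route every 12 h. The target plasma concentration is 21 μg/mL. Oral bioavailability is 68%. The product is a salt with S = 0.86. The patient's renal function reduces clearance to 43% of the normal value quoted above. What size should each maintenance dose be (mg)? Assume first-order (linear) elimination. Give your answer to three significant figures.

CL = 403 mL/min = 403 × 0.06 = 24.18 L/h
Patient clearance = 0.43 × 24.18 = 10.40 L/h
At steady state, dose per interval replaces the amount cleared in that interval: F·S·D/τ = CL·Css.
D = CL × Css × τ / F / S = 10.40 × 21 × 12 / 0.68 / 0.86 = 4482 mg

4480 mg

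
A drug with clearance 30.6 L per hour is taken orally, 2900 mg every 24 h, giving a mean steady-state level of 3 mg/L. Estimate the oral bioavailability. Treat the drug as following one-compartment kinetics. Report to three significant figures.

0.760

F·D/τ = CL·Css at steady state → F = CL·Css·τ / D.
F = 30.6 × 3 × 24 / 2900 = 0.760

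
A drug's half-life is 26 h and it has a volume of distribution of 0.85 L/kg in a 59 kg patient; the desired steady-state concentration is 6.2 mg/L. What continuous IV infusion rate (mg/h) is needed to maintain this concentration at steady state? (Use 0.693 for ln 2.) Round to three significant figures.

Vd(total) = 59 kg × 0.85 L/kg = 50.15 L
CL = 0.693 × Vd / t½ = 0.693 × 50.15 / 26 = 1.337 L/h
Infusion rate = CL × Css = 1.337 × 6.2 = 8.289 mg/h

8.29 mg/h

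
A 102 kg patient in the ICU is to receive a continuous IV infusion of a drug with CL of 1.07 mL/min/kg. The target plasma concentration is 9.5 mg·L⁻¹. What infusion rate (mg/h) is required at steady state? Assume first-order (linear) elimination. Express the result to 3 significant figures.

62.2 mg/h

CL = 1.07 mL/min/kg × 102 kg = 109.1 mL/min = 109.1 × 60/1000 = 6.546 L/h
Infusion rate = CL · Css = 6.546 L/h × 9.5 mg/L = 62.19 mg/h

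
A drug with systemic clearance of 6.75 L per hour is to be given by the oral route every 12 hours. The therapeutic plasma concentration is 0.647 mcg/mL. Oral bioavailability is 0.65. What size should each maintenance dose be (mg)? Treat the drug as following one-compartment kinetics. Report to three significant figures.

D = CL × Css × τ / F = 6.750 × 0.647 × 12 / 0.65 = 80.63 mg

80.6 mg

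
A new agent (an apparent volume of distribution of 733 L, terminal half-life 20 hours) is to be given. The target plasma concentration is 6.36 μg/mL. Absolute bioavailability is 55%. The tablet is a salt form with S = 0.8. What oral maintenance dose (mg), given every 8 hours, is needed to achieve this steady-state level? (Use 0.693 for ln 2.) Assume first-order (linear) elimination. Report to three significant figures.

2940 mg

k = 0.693/20 = 0.03465 h⁻¹, so CL = k·Vd = 0.03465 × 733.0 = 25.40 L/h
D = CL × Css × τ / F / S = 25.40 × 6.36 × 8 / 0.55 / 0.8 = 2937 mg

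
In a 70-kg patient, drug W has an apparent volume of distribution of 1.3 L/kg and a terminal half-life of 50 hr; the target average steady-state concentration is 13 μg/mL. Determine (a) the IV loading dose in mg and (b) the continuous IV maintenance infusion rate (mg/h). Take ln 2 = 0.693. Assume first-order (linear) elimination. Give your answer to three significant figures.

(a) 1180 mg; (b) 16.4 mg/h

Total Vd = 1.3 × 70 = 91.00 L
LD = Vd × C = 91.00 × 13 = 1183 mg
CL = 0.693 × Vd / t½ = 0.693 × 91.00 / 50 = 1.261 L/h
Infusion rate = CL × Css = 1.261 × 13 = 16.39 mg/h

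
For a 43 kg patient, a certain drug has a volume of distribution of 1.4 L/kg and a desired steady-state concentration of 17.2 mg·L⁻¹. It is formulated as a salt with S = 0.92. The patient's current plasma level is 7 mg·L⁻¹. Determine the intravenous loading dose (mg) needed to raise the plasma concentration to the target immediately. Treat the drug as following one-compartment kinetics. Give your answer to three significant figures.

Vd = 1.4 L/kg × 43 kg = 60.20 L
The loading dose fills Vd to the target concentration.
Concentration deficit ΔC = 17.2 − 7 = 10.20 mg/L
LD = Vd × ΔC / S = 60.20 × 10.20 / 0.92 = 667.4 mg

667 mg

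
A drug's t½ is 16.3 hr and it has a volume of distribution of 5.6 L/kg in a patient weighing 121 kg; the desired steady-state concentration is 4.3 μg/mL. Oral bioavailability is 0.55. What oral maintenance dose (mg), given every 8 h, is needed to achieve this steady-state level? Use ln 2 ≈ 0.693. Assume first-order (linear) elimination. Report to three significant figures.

Vd = 5.6 L/kg × 121 kg = 677.6 L
CL = ln 2 · Vd / t½ = 0.693 × 677.6 / 16.3 = 28.81 L/h
D = CL × Css × τ / F = 28.81 × 4.3 × 8 / 0.55 = 1802 mg

1800 mg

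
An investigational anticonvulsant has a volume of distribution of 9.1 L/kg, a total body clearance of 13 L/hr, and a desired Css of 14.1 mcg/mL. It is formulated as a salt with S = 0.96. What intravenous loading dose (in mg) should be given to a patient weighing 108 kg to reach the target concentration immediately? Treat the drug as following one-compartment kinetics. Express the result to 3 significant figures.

Vd = 9.1 L/kg × 108 kg = 982.8 L
LD = Vd × C / S = 982.8 × 14.10 / 0.96 = 14430 mg

14400 mg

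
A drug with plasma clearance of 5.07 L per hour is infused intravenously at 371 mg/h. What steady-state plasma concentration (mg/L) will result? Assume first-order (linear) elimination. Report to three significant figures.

73.2 mg/L

Css = rate / CL = 371 / 5.070 = 73.18 mg/L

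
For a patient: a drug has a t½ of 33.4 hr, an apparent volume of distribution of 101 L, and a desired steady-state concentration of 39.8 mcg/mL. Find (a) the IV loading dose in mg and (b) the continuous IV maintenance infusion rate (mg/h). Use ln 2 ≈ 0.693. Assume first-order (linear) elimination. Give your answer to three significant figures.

(a) 4020 mg; (b) 83.4 mg/h

LD = Vd × C = 101.0 × 39.8 = 4020 mg
CL = 0.693 × Vd / t½ = 0.693 × 101.0 / 33.4 = 2.096 L/h
Infusion rate = CL × Css = 2.096 × 39.8 = 83.42 mg/h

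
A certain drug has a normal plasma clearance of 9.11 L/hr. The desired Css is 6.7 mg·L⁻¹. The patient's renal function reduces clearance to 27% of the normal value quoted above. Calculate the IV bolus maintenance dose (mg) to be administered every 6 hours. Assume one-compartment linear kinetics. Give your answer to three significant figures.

Patient clearance = 0.27 × 9.110 = 2.460 L/h
D = CL × Css × τ = 2.460 × 6.7 × 6 = 98.89 mg

98.9 mg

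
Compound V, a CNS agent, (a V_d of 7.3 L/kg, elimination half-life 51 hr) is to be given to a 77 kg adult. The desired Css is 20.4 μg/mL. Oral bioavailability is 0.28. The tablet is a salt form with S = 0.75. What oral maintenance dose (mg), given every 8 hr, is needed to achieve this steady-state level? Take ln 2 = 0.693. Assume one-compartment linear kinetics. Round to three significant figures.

5940 mg

Total Vd = 7.3 × 77 = 562.1 L
CL = ln 2 · Vd / t½ = 0.693 × 562.1 / 51 = 7.638 L/h
D = CL × Css × τ / F / S = 7.638 × 20.4 × 8 / 0.28 / 0.75 = 5936 mg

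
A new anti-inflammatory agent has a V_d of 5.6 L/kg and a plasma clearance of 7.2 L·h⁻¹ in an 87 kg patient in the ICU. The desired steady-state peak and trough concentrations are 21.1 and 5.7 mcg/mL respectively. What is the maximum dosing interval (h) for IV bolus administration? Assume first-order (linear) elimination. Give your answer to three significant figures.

Vd = 5.6 L/kg × 87 kg = 487.2 L
k = CL / Vd = 7.200 / 487.2 = 0.01478 h⁻¹
Between IV bolus doses, concentration decays as C = C₀·e^(−kτ), so C_peak/C_trough = e^(kτ).
τ_max = ln(C_peak/C_trough) / k = ln(21.1/5.7) / 0.01478 = 1.309 / 0.01478 = 88.57 h

88.6 h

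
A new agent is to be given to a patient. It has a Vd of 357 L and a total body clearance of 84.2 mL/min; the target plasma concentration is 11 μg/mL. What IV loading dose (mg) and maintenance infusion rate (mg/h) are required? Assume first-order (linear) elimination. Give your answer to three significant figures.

LD = Vd · C_target = 357.0 × 11 = 3927 mg
CL = 84.2 mL/min × 60/1000 = 5.052 L/h
Maintenance infusion rate = CL × Css = 5.052 × 11 = 55.57 mg/h

(a) 3930 mg; (b) 55.6 mg/h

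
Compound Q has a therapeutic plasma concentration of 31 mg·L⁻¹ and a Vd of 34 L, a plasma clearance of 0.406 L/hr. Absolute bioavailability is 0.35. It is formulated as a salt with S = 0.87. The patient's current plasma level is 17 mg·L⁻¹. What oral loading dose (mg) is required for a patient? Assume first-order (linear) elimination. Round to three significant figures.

LD is governed by Vd — clearance does not enter the loading-dose calculation.
Concentration deficit ΔC = 31 − 17 = 14.00 mg/L
LD = Vd × ΔC / F / S = 34.00 × 14.00 / 0.35 / 0.87 = 1563 mg

1560 mg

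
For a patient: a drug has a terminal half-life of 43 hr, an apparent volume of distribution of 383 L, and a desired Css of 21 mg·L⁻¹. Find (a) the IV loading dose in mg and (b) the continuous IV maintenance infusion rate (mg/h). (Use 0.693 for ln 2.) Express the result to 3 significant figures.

LD = Vd × C = 383.0 × 21 = 8043 mg
CL = 0.693 × Vd / t½ = 0.693 × 383.0 / 43 = 6.173 L/h
Infusion rate = CL × Css = 6.173 × 21 = 129.6 mg/h

(a) 8040 mg; (b) 130 mg/h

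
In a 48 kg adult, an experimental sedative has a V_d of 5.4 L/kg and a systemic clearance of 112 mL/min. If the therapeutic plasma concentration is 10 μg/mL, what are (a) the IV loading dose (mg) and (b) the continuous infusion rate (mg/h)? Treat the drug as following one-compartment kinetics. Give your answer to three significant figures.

(a) 2590 mg; (b) 67.2 mg/h

Vd(total) = 48 kg × 5.4 L/kg = 259.2 L
Loading dose = Vd × C = 259.2 × 10 = 2592 mg
CL = 112 mL/min = 112 × 0.06 = 6.720 L/h
Maintenance: replace elimination → rate = CL × Css = 6.720 × 10 = 67.20 mg/h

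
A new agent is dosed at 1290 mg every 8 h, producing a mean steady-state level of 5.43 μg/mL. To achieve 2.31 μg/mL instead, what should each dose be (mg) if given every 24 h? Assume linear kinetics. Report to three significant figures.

1650 mg

With linear kinetics, Css is proportional to dose rate (D/τ) at fixed clearance.
D₂ = D₁ × (Css,target / Css,current) × (τ₂/τ₁) = 1290 × (2.31/5.43) × (24/8) = 1646 mg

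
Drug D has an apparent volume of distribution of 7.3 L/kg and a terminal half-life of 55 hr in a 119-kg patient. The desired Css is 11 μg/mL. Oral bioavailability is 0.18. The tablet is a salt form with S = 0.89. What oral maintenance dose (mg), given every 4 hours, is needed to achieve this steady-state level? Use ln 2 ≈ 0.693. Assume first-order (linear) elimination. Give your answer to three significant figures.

Vd(total) = 119 kg × 7.3 L/kg = 868.7 L
CL = ln 2 · Vd / t½ = 0.693 × 868.7 / 55 = 10.95 L/h
D = CL × Css × τ / F / S = 10.95 × 11 × 4 / 0.18 / 0.89 = 3007 mg

3010 mg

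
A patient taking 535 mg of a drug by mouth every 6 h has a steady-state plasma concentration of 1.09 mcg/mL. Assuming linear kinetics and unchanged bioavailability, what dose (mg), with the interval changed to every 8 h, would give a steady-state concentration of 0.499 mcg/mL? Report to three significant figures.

With linear kinetics, Css is proportional to dose rate (D/τ) at fixed clearance.
D₂ = D₁ × (Css,target / Css,current) × (τ₂/τ₁) = 535 × (0.499/1.09) × (8/6) = 326.6 mg

327 mg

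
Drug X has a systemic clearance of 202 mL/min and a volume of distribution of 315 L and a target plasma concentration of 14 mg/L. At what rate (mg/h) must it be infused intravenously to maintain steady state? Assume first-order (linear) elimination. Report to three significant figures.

170 mg/h

CL = 202 mL/min = 202 × 0.06 = 12.12 L/h
Rate = CL × Css = 12.12 × 14 = 169.7 mg/h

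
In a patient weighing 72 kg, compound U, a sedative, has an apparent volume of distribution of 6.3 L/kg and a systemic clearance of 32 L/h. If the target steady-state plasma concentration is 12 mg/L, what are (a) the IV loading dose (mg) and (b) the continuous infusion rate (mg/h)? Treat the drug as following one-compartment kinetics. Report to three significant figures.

Vd(total) = 72 kg × 6.3 L/kg = 453.6 L
Loading dose = Vd × C = 453.6 × 12 = 5443 mg
Maintenance infusion rate = CL × Css = 32.00 × 12 = 384.0 mg/h

(a) 5440 mg; (b) 384 mg/h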